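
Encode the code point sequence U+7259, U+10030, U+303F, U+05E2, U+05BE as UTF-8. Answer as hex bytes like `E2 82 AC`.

U+7259: 3-byte form → E7 89 99.
U+10030: 4-byte form → F0 90 80 B0.
U+303F: 3-byte form → E3 80 BF.
U+05E2: 2-byte form → D7 A2.
U+05BE: 2-byte form → D6 BE.
Concatenated (14 bytes): E7 89 99 F0 90 80 B0 E3 80 BF D7 A2 D6 BE.

E7 89 99 F0 90 80 B0 E3 80 BF D7 A2 D6 BE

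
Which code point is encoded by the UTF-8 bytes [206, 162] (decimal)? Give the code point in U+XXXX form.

U+03A2

Leading byte 0xCE = 11001110 matches 110xxxxx → 2-byte sequence.
Byte 1: 0xCE = 11001110, payload 01110 (5 bits).
Byte 2: 0xA2 = 10100010 (10xxxxxx ✓), payload 100010.
Concatenate: 01110100010 = 0x3A2 (11 bits → U+03A2).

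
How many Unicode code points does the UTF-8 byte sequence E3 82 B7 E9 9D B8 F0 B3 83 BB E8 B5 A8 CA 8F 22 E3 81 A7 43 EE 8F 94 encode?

Byte at offset 0: 0xE3 = 11100011 → 3-byte char (#1). Advance 3.
Byte at offset 3: 0xE9 = 11101001 → 3-byte char (#2). Advance 3.
Byte at offset 6: 0xF0 = 11110000 → 4-byte char (#3). Advance 4.
Byte at offset 10: 0xE8 = 11101000 → 3-byte char (#4). Advance 3.
Byte at offset 13: 0xCA = 11001010 → 2-byte char (#5). Advance 2.
Byte at offset 15: 0x22 = 00100010 → 1-byte char (#6). Advance 1.
Byte at offset 16: 0xE3 = 11100011 → 3-byte char (#7). Advance 3.
Byte at offset 19: 0x43 = 01000011 → 1-byte char (#8). Advance 1.
Byte at offset 20: 0xEE = 11101110 → 3-byte char (#9). Advance 3.
Reached end at offset 23 after 9 code points.

9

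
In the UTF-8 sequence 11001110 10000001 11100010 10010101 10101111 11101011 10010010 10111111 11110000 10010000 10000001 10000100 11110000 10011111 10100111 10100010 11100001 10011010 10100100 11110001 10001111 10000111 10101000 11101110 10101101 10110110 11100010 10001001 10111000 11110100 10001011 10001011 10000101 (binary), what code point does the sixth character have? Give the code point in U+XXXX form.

Offset 0: leading byte 0xCE = 11001110 → 2-byte char #1 = CE 81.
Offset 2: leading byte 0xE2 = 11100010 → 3-byte char #2 = E2 95 AF.
Offset 5: leading byte 0xEB = 11101011 → 3-byte char #3 = EB 92 BF.
Offset 8: leading byte 0xF0 = 11110000 → 4-byte char #4 = F0 90 81 84.
Offset 12: leading byte 0xF0 = 11110000 → 4-byte char #5 = F0 9F A7 A2.
Offset 16: leading byte 0xE1 = 11100001 → 3-byte char #6 = E1 9A A4.
Leading byte 0xE1 = 11100001 matches 1110xxxx → 3-byte sequence.
Byte 1: 0xE1 = 11100001, payload 0001 (4 bits).
Byte 2: 0x9A = 10011010 (10xxxxxx ✓), payload 011010.
Byte 3: 0xA4 = 10100100 (10xxxxxx ✓), payload 100100.
Concatenate: 0001011010100100 = 0x16A4 (16 bits → U+16A4).

U+16A4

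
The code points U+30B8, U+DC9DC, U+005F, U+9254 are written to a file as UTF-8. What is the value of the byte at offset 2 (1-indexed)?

1-indexed offset 2 is 0-indexed offset 1.
U+30B8 → 3-byte form E3 82 B8 at offsets 0–2.
Offset 1 falls in char 1's range; it's byte 2 of E3 82 B8 = 0x82.

0x82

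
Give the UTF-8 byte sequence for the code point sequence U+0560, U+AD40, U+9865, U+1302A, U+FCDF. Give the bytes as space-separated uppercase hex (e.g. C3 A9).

U+0560: 2-byte form → D5 A0.
U+AD40: 3-byte form → EA B5 80.
U+9865: 3-byte form → E9 A1 A5.
U+1302A: 4-byte form → F0 93 80 AA.
U+FCDF: 3-byte form → EF B3 9F.
Concatenated (15 bytes): D5 A0 EA B5 80 E9 A1 A5 F0 93 80 AA EF B3 9F.

D5 A0 EA B5 80 E9 A1 A5 F0 93 80 AA EF B3 9F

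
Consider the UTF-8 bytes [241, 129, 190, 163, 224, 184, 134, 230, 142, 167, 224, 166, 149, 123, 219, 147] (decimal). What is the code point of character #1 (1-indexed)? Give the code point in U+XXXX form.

Offset 0: leading byte 0xF1 = 11110001 → 4-byte char #1 = F1 81 BE A3.
Leading byte 0xF1 = 11110001 matches 11110xxx → 4-byte sequence.
Byte 1: 0xF1 = 11110001, payload 001 (3 bits).
Byte 2: 0x81 = 10000001 (10xxxxxx ✓), payload 000001.
Byte 3: 0xBE = 10111110 (10xxxxxx ✓), payload 111110.
Byte 4: 0xA3 = 10100011 (10xxxxxx ✓), payload 100011.
Concatenate: 001000001111110100011 = 0x41FA3 (21 bits → U+41FA3).

U+41FA3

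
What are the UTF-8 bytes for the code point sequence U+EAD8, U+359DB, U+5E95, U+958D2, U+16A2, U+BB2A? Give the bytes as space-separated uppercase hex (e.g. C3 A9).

U+EAD8: 3-byte form → EE AB 98.
U+359DB: 4-byte form → F0 B5 A7 9B.
U+5E95: 3-byte form → E5 BA 95.
U+958D2: 4-byte form → F2 95 A3 92.
U+16A2: 3-byte form → E1 9A A2.
U+BB2A: 3-byte form → EB AC AA.
Concatenated (20 bytes): EE AB 98 F0 B5 A7 9B E5 BA 95 F2 95 A3 92 E1 9A A2 EB AC AA.

EE AB 98 F0 B5 A7 9B E5 BA 95 F2 95 A3 92 E1 9A A2 EB AC AA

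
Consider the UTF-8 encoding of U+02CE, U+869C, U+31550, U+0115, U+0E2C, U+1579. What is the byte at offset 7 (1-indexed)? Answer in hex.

0xB1

1-indexed offset 7 is 0-indexed offset 6.
U+02CE → 2-byte form CB 8E at offsets 0–1.
U+869C → 3-byte form E8 9A 9C at offsets 2–4.
U+31550 → 4-byte form F0 B1 95 90 at offsets 5–8.
Offset 6 falls in char 3's range; it's byte 2 of F0 B1 95 90 = 0xB1.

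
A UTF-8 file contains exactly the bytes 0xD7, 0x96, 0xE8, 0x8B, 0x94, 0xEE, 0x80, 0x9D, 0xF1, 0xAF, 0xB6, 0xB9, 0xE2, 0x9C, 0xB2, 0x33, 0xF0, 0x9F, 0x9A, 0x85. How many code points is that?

7

Byte at offset 0: 0xD7 = 11010111 → 2-byte char (#1). Advance 2.
Byte at offset 2: 0xE8 = 11101000 → 3-byte char (#2). Advance 3.
Byte at offset 5: 0xEE = 11101110 → 3-byte char (#3). Advance 3.
Byte at offset 8: 0xF1 = 11110001 → 4-byte char (#4). Advance 4.
Byte at offset 12: 0xE2 = 11100010 → 3-byte char (#5). Advance 3.
Byte at offset 15: 0x33 = 00110011 → 1-byte char (#6). Advance 1.
Byte at offset 16: 0xF0 = 11110000 → 4-byte char (#7). Advance 4.
Reached end at offset 20 after 7 code points.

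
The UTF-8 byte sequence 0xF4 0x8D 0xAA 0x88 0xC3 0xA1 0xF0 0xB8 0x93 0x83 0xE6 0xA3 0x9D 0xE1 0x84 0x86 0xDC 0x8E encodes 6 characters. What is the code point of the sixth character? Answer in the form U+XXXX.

Offset 0: leading byte 0xF4 = 11110100 → 4-byte char #1 = F4 8D AA 88.
Offset 4: leading byte 0xC3 = 11000011 → 2-byte char #2 = C3 A1.
Offset 6: leading byte 0xF0 = 11110000 → 4-byte char #3 = F0 B8 93 83.
Offset 10: leading byte 0xE6 = 11100110 → 3-byte char #4 = E6 A3 9D.
Offset 13: leading byte 0xE1 = 11100001 → 3-byte char #5 = E1 84 86.
Offset 16: leading byte 0xDC = 11011100 → 2-byte char #6 = DC 8E.
Leading byte 0xDC = 11011100 matches 110xxxxx → 2-byte sequence.
Byte 1: 0xDC = 11011100, payload 11100 (5 bits).
Byte 2: 0x8E = 10001110 (10xxxxxx ✓), payload 001110.
Concatenate: 11100001110 = 0x70E (11 bits → U+070E).

U+070E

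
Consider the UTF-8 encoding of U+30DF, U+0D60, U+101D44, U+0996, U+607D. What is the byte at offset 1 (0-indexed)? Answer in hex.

U+30DF → 3-byte form E3 83 9F at offsets 0–2.
Offset 1 falls in char 1's range; it's byte 2 of E3 83 9F = 0x83.

0x83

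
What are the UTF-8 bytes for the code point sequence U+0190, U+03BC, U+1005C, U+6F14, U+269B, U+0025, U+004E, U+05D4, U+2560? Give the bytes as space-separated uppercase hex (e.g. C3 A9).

U+0190: 2-byte form → C6 90.
U+03BC: 2-byte form → CE BC.
U+1005C: 4-byte form → F0 90 81 9C.
U+6F14: 3-byte form → E6 BC 94.
U+269B: 3-byte form → E2 9A 9B.
U+0025: 1-byte form → 25.
U+004E: 1-byte form → 4E.
U+05D4: 2-byte form → D7 94.
U+2560: 3-byte form → E2 95 A0.
Concatenated (21 bytes): C6 90 CE BC F0 90 81 9C E6 BC 94 E2 9A 9B 25 4E D7 94 E2 95 A0.

C6 90 CE BC F0 90 81 9C E6 BC 94 E2 9A 9B 25 4E D7 94 E2 95 A0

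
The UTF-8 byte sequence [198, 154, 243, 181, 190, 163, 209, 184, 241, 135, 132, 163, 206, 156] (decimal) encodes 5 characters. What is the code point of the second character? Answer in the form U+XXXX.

Offset 0: leading byte 0xC6 = 11000110 → 2-byte char #1 = C6 9A.
Offset 2: leading byte 0xF3 = 11110011 → 4-byte char #2 = F3 B5 BE A3.
Leading byte 0xF3 = 11110011 matches 11110xxx → 4-byte sequence.
Byte 1: 0xF3 = 11110011, payload 011 (3 bits).
Byte 2: 0xB5 = 10110101 (10xxxxxx ✓), payload 110101.
Byte 3: 0xBE = 10111110 (10xxxxxx ✓), payload 111110.
Byte 4: 0xA3 = 10100011 (10xxxxxx ✓), payload 100011.
Concatenate: 011110101111110100011 = 0xF5FA3 (21 bits → U+F5FA3).

U+F5FA3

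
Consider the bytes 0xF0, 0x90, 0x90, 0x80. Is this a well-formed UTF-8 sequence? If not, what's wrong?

valid

Leading byte 0xF0 = 11110000 → 4-byte form.
Continuation bytes 0x90=10010000, 0x90=10010000, 0x80=10000000 all match 10xxxxxx.
Decoded value 0x10400 is ≥ 0x10000 (shortest form) and not a surrogate.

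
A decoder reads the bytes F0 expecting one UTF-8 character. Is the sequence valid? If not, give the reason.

invalid (sequence truncated)

Leading byte 0xF0 = 11110000 → 4-byte form, but only 1 byte is present.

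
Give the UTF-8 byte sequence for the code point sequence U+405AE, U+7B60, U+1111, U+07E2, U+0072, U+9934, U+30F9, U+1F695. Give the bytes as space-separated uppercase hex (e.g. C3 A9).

F1 80 96 AE E7 AD A0 E1 84 91 DF A2 72 E9 A4 B4 E3 83 B9 F0 9F 9A 95

U+405AE: 4-byte form → F1 80 96 AE.
U+7B60: 3-byte form → E7 AD A0.
U+1111: 3-byte form → E1 84 91.
U+07E2: 2-byte form → DF A2.
U+0072: 1-byte form → 72.
U+9934: 3-byte form → E9 A4 B4.
U+30F9: 3-byte form → E3 83 B9.
U+1F695: 4-byte form → F0 9F 9A 95.
Concatenated (23 bytes): F1 80 96 AE E7 AD A0 E1 84 91 DF A2 72 E9 A4 B4 E3 83 B9 F0 9F 9A 95.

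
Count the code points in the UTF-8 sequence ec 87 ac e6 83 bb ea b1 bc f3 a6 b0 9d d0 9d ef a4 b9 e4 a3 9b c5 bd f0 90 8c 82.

Byte at offset 0: 0xEC = 11101100 → 3-byte char (#1). Advance 3.
Byte at offset 3: 0xE6 = 11100110 → 3-byte char (#2). Advance 3.
Byte at offset 6: 0xEA = 11101010 → 3-byte char (#3). Advance 3.
Byte at offset 9: 0xF3 = 11110011 → 4-byte char (#4). Advance 4.
Byte at offset 13: 0xD0 = 11010000 → 2-byte char (#5). Advance 2.
Byte at offset 15: 0xEF = 11101111 → 3-byte char (#6). Advance 3.
Byte at offset 18: 0xE4 = 11100100 → 3-byte char (#7). Advance 3.
Byte at offset 21: 0xC5 = 11000101 → 2-byte char (#8). Advance 2.
Byte at offset 23: 0xF0 = 11110000 → 4-byte char (#9). Advance 4.
Reached end at offset 27 after 9 code points.

9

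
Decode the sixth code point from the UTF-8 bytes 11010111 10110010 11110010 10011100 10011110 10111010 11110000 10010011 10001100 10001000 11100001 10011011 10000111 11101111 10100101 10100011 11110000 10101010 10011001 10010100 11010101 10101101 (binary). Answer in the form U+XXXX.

Offset 0: leading byte 0xD7 = 11010111 → 2-byte char #1 = D7 B2.
Offset 2: leading byte 0xF2 = 11110010 → 4-byte char #2 = F2 9C 9E BA.
Offset 6: leading byte 0xF0 = 11110000 → 4-byte char #3 = F0 93 8C 88.
Offset 10: leading byte 0xE1 = 11100001 → 3-byte char #4 = E1 9B 87.
Offset 13: leading byte 0xEF = 11101111 → 3-byte char #5 = EF A5 A3.
Offset 16: leading byte 0xF0 = 11110000 → 4-byte char #6 = F0 AA 99 94.
Leading byte 0xF0 = 11110000 matches 11110xxx → 4-byte sequence.
Byte 1: 0xF0 = 11110000, payload 000 (3 bits).
Byte 2: 0xAA = 10101010 (10xxxxxx ✓), payload 101010.
Byte 3: 0x99 = 10011001 (10xxxxxx ✓), payload 011001.
Byte 4: 0x94 = 10010100 (10xxxxxx ✓), payload 010100.
Concatenate: 000101010011001010100 = 0x2A654 (21 bits → U+2A654).

U+2A654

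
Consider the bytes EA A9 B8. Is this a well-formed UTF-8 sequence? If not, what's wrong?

Leading byte 0xEA = 11101010 → 3-byte form.
Continuation bytes 0xA9=10101001, 0xB8=10111000 all match 10xxxxxx.
Decoded value 0xAA78 is ≥ 0x800 (shortest form) and not a surrogate.

valid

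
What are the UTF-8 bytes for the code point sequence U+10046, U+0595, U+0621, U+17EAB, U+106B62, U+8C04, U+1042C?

F0 90 81 86 D6 95 D8 A1 F0 97 BA AB F4 86 AD A2 E8 B0 84 F0 90 90 AC

U+10046: 4-byte form → F0 90 81 86.
U+0595: 2-byte form → D6 95.
U+0621: 2-byte form → D8 A1.
U+17EAB: 4-byte form → F0 97 BA AB.
U+106B62: 4-byte form → F4 86 AD A2.
U+8C04: 3-byte form → E8 B0 84.
U+1042C: 4-byte form → F0 90 90 AC.
Concatenated (23 bytes): F0 90 81 86 D6 95 D8 A1 F0 97 BA AB F4 86 AD A2 E8 B0 84 F0 90 90 AC.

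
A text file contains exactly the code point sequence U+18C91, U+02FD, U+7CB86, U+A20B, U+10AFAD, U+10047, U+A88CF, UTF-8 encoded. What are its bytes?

U+18C91: 4-byte form → F0 98 B2 91.
U+02FD: 2-byte form → CB BD.
U+7CB86: 4-byte form → F1 BC AE 86.
U+A20B: 3-byte form → EA 88 8B.
U+10AFAD: 4-byte form → F4 8A BE AD.
U+10047: 4-byte form → F0 90 81 87.
U+A88CF: 4-byte form → F2 A8 A3 8F.
Concatenated (25 bytes): F0 98 B2 91 CB BD F1 BC AE 86 EA 88 8B F4 8A BE AD F0 90 81 87 F2 A8 A3 8F.

F0 98 B2 91 CB BD F1 BC AE 86 EA 88 8B F4 8A BE AD F0 90 81 87 F2 A8 A3 8F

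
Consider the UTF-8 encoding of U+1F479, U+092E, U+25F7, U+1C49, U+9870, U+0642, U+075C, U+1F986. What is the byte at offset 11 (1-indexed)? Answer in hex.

1-indexed offset 11 is 0-indexed offset 10.
U+1F479 → 4-byte form F0 9F 91 B9 at offsets 0–3.
U+092E → 3-byte form E0 A4 AE at offsets 4–6.
U+25F7 → 3-byte form E2 97 B7 at offsets 7–9.
U+1C49 → 3-byte form E1 B1 89 at offsets 10–12.
Offset 10 falls in char 4's range; it's byte 1 of E1 B1 89 = 0xE1.

0xE1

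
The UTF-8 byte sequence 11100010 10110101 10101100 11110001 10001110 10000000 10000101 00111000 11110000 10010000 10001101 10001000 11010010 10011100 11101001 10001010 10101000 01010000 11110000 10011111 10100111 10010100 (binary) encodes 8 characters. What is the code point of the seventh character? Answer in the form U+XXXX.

Offset 0: leading byte 0xE2 = 11100010 → 3-byte char #1 = E2 B5 AC.
Offset 3: leading byte 0xF1 = 11110001 → 4-byte char #2 = F1 8E 80 85.
Offset 7: leading byte 0x38 = 00111000 → 1-byte char #3 = 38.
Offset 8: leading byte 0xF0 = 11110000 → 4-byte char #4 = F0 90 8D 88.
Offset 12: leading byte 0xD2 = 11010010 → 2-byte char #5 = D2 9C.
Offset 14: leading byte 0xE9 = 11101001 → 3-byte char #6 = E9 8A A8.
Offset 17: leading byte 0x50 = 01010000 → 1-byte char #7 = 50.
Leading byte 0x50 = 01010000 matches 0xxxxxxx → 1-byte sequence.
Byte 1: 0x50 = 01010000, payload 1010000 (7 bits).
Concatenate: 1010000 = 0x50 (7 bits → U+0050).

U+0050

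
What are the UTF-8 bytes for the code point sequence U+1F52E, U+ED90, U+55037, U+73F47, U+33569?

U+1F52E: 4-byte form → F0 9F 94 AE.
U+ED90: 3-byte form → EE B6 90.
U+55037: 4-byte form → F1 95 80 B7.
U+73F47: 4-byte form → F1 B3 BD 87.
U+33569: 4-byte form → F0 B3 95 A9.
Concatenated (19 bytes): F0 9F 94 AE EE B6 90 F1 95 80 B7 F1 B3 BD 87 F0 B3 95 A9.

F0 9F 94 AE EE B6 90 F1 95 80 B7 F1 B3 BD 87 F0 B3 95 A9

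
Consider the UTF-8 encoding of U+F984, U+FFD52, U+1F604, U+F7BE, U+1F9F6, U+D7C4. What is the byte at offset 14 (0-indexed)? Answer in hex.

U+F984 → 3-byte form EF A6 84 at offsets 0–2.
U+FFD52 → 4-byte form F3 BF B5 92 at offsets 3–6.
U+1F604 → 4-byte form F0 9F 98 84 at offsets 7–10.
U+F7BE → 3-byte form EF 9E BE at offsets 11–13.
U+1F9F6 → 4-byte form F0 9F A7 B6 at offsets 14–17.
Offset 14 falls in char 5's range; it's byte 1 of F0 9F A7 B6 = 0xF0.

0xF0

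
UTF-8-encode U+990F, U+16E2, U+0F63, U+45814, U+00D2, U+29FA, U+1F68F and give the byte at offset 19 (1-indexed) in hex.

0xF0

1-indexed offset 19 is 0-indexed offset 18.
U+990F → 3-byte form E9 A4 8F at offsets 0–2.
U+16E2 → 3-byte form E1 9B A2 at offsets 3–5.
U+0F63 → 3-byte form E0 BD A3 at offsets 6–8.
U+45814 → 4-byte form F1 85 A0 94 at offsets 9–12.
U+00D2 → 2-byte form C3 92 at offsets 13–14.
U+29FA → 3-byte form E2 A7 BA at offsets 15–17.
U+1F68F → 4-byte form F0 9F 9A 8F at offsets 18–21.
Offset 18 falls in char 7's range; it's byte 1 of F0 9F 9A 8F = 0xF0.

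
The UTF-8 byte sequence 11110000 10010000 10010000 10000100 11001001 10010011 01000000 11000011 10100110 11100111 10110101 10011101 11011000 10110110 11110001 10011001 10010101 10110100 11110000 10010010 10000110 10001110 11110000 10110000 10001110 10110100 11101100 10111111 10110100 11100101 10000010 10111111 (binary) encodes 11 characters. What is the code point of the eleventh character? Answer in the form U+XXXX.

Offset 0: leading byte 0xF0 = 11110000 → 4-byte char #1 = F0 90 90 84.
Offset 4: leading byte 0xC9 = 11001001 → 2-byte char #2 = C9 93.
Offset 6: leading byte 0x40 = 01000000 → 1-byte char #3 = 40.
Offset 7: leading byte 0xC3 = 11000011 → 2-byte char #4 = C3 A6.
Offset 9: leading byte 0xE7 = 11100111 → 3-byte char #5 = E7 B5 9D.
Offset 12: leading byte 0xD8 = 11011000 → 2-byte char #6 = D8 B6.
Offset 14: leading byte 0xF1 = 11110001 → 4-byte char #7 = F1 99 95 B4.
Offset 18: leading byte 0xF0 = 11110000 → 4-byte char #8 = F0 92 86 8E.
Offset 22: leading byte 0xF0 = 11110000 → 4-byte char #9 = F0 B0 8E B4.
Offset 26: leading byte 0xEC = 11101100 → 3-byte char #10 = EC BF B4.
Offset 29: leading byte 0xE5 = 11100101 → 3-byte char #11 = E5 82 BF.
Leading byte 0xE5 = 11100101 matches 1110xxxx → 3-byte sequence.
Byte 1: 0xE5 = 11100101, payload 0101 (4 bits).
Byte 2: 0x82 = 10000010 (10xxxxxx ✓), payload 000010.
Byte 3: 0xBF = 10111111 (10xxxxxx ✓), payload 111111.
Concatenate: 0101000010111111 = 0x50BF (16 bits → U+50BF).

U+50BF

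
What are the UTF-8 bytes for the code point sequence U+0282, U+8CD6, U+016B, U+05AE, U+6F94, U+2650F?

U+0282: 2-byte form → CA 82.
U+8CD6: 3-byte form → E8 B3 96.
U+016B: 2-byte form → C5 AB.
U+05AE: 2-byte form → D6 AE.
U+6F94: 3-byte form → E6 BE 94.
U+2650F: 4-byte form → F0 A6 94 8F.
Concatenated (16 bytes): CA 82 E8 B3 96 C5 AB D6 AE E6 BE 94 F0 A6 94 8F.

CA 82 E8 B3 96 C5 AB D6 AE E6 BE 94 F0 A6 94 8F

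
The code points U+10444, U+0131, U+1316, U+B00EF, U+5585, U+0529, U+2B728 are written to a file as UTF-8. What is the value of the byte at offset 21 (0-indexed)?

0xA8

U+10444 → 4-byte form F0 90 91 84 at offsets 0–3.
U+0131 → 2-byte form C4 B1 at offsets 4–5.
U+1316 → 3-byte form E1 8C 96 at offsets 6–8.
U+B00EF → 4-byte form F2 B0 83 AF at offsets 9–12.
U+5585 → 3-byte form E5 96 85 at offsets 13–15.
U+0529 → 2-byte form D4 A9 at offsets 16–17.
U+2B728 → 4-byte form F0 AB 9C A8 at offsets 18–21.
Offset 21 falls in char 7's range; it's byte 4 of F0 AB 9C A8 = 0xA8.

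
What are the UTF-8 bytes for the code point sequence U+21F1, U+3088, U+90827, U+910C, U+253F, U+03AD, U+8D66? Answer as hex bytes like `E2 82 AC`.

E2 87 B1 E3 82 88 F2 90 A0 A7 E9 84 8C E2 94 BF CE AD E8 B5 A6

U+21F1: 3-byte form → E2 87 B1.
U+3088: 3-byte form → E3 82 88.
U+90827: 4-byte form → F2 90 A0 A7.
U+910C: 3-byte form → E9 84 8C.
U+253F: 3-byte form → E2 94 BF.
U+03AD: 2-byte form → CE AD.
U+8D66: 3-byte form → E8 B5 A6.
Concatenated (21 bytes): E2 87 B1 E3 82 88 F2 90 A0 A7 E9 84 8C E2 94 BF CE AD E8 B5 A6.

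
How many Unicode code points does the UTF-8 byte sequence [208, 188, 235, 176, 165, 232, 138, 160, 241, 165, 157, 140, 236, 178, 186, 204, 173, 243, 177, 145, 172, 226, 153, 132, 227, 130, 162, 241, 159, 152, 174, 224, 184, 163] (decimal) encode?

11

Byte at offset 0: 0xD0 = 11010000 → 2-byte char (#1). Advance 2.
Byte at offset 2: 0xEB = 11101011 → 3-byte char (#2). Advance 3.
Byte at offset 5: 0xE8 = 11101000 → 3-byte char (#3). Advance 3.
Byte at offset 8: 0xF1 = 11110001 → 4-byte char (#4). Advance 4.
Byte at offset 12: 0xEC = 11101100 → 3-byte char (#5). Advance 3.
Byte at offset 15: 0xCC = 11001100 → 2-byte char (#6). Advance 2.
Byte at offset 17: 0xF3 = 11110011 → 4-byte char (#7). Advance 4.
Byte at offset 21: 0xE2 = 11100010 → 3-byte char (#8). Advance 3.
Byte at offset 24: 0xE3 = 11100011 → 3-byte char (#9). Advance 3.
Byte at offset 27: 0xF1 = 11110001 → 4-byte char (#10). Advance 4.
Byte at offset 31: 0xE0 = 11100000 → 3-byte char (#11). Advance 3.
Reached end at offset 34 after 11 code points.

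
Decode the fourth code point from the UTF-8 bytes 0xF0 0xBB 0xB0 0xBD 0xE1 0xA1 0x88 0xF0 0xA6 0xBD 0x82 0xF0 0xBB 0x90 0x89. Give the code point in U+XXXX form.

Offset 0: leading byte 0xF0 = 11110000 → 4-byte char #1 = F0 BB B0 BD.
Offset 4: leading byte 0xE1 = 11100001 → 3-byte char #2 = E1 A1 88.
Offset 7: leading byte 0xF0 = 11110000 → 4-byte char #3 = F0 A6 BD 82.
Offset 11: leading byte 0xF0 = 11110000 → 4-byte char #4 = F0 BB 90 89.
Leading byte 0xF0 = 11110000 matches 11110xxx → 4-byte sequence.
Byte 1: 0xF0 = 11110000, payload 000 (3 bits).
Byte 2: 0xBB = 10111011 (10xxxxxx ✓), payload 111011.
Byte 3: 0x90 = 10010000 (10xxxxxx ✓), payload 010000.
Byte 4: 0x89 = 10001001 (10xxxxxx ✓), payload 001001.
Concatenate: 000111011010000001001 = 0x3B409 (21 bits → U+3B409).

U+3B409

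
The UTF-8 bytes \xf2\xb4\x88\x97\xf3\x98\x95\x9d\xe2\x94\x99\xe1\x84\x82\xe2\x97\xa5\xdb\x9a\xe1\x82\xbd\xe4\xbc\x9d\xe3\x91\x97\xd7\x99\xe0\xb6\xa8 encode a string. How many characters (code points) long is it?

11

Byte at offset 0: 0xF2 = 11110010 → 4-byte char (#1). Advance 4.
Byte at offset 4: 0xF3 = 11110011 → 4-byte char (#2). Advance 4.
Byte at offset 8: 0xE2 = 11100010 → 3-byte char (#3). Advance 3.
Byte at offset 11: 0xE1 = 11100001 → 3-byte char (#4). Advance 3.
Byte at offset 14: 0xE2 = 11100010 → 3-byte char (#5). Advance 3.
Byte at offset 17: 0xDB = 11011011 → 2-byte char (#6). Advance 2.
Byte at offset 19: 0xE1 = 11100001 → 3-byte char (#7). Advance 3.
Byte at offset 22: 0xE4 = 11100100 → 3-byte char (#8). Advance 3.
Byte at offset 25: 0xE3 = 11100011 → 3-byte char (#9). Advance 3.
Byte at offset 28: 0xD7 = 11010111 → 2-byte char (#10). Advance 2.
Byte at offset 30: 0xE0 = 11100000 → 3-byte char (#11). Advance 3.
Reached end at offset 33 after 11 code points.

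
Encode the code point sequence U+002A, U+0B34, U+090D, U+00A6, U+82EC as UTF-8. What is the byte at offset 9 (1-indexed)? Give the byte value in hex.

1-indexed offset 9 is 0-indexed offset 8.
U+002A → 1-byte form 2A at offsets 0–0.
U+0B34 → 3-byte form E0 AC B4 at offsets 1–3.
U+090D → 3-byte form E0 A4 8D at offsets 4–6.
U+00A6 → 2-byte form C2 A6 at offsets 7–8.
Offset 8 falls in char 4's range; it's byte 2 of C2 A6 = 0xA6.

0xA6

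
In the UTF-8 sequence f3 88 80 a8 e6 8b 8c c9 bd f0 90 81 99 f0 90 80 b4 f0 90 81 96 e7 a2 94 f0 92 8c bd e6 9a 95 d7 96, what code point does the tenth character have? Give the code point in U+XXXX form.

U+05D6

Offset 0: leading byte 0xF3 = 11110011 → 4-byte char #1 = F3 88 80 A8.
Offset 4: leading byte 0xE6 = 11100110 → 3-byte char #2 = E6 8B 8C.
Offset 7: leading byte 0xC9 = 11001001 → 2-byte char #3 = C9 BD.
Offset 9: leading byte 0xF0 = 11110000 → 4-byte char #4 = F0 90 81 99.
Offset 13: leading byte 0xF0 = 11110000 → 4-byte char #5 = F0 90 80 B4.
Offset 17: leading byte 0xF0 = 11110000 → 4-byte char #6 = F0 90 81 96.
Offset 21: leading byte 0xE7 = 11100111 → 3-byte char #7 = E7 A2 94.
Offset 24: leading byte 0xF0 = 11110000 → 4-byte char #8 = F0 92 8C BD.
Offset 28: leading byte 0xE6 = 11100110 → 3-byte char #9 = E6 9A 95.
Offset 31: leading byte 0xD7 = 11010111 → 2-byte char #10 = D7 96.
Leading byte 0xD7 = 11010111 matches 110xxxxx → 2-byte sequence.
Byte 1: 0xD7 = 11010111, payload 10111 (5 bits).
Byte 2: 0x96 = 10010110 (10xxxxxx ✓), payload 010110.
Concatenate: 10111010110 = 0x5D6 (11 bits → U+05D6).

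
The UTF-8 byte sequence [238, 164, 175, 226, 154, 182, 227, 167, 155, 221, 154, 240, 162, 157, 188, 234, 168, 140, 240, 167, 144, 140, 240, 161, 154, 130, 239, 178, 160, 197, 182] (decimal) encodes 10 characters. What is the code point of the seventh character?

Offset 0: leading byte 0xEE = 11101110 → 3-byte char #1 = EE A4 AF.
Offset 3: leading byte 0xE2 = 11100010 → 3-byte char #2 = E2 9A B6.
Offset 6: leading byte 0xE3 = 11100011 → 3-byte char #3 = E3 A7 9B.
Offset 9: leading byte 0xDD = 11011101 → 2-byte char #4 = DD 9A.
Offset 11: leading byte 0xF0 = 11110000 → 4-byte char #5 = F0 A2 9D BC.
Offset 15: leading byte 0xEA = 11101010 → 3-byte char #6 = EA A8 8C.
Offset 18: leading byte 0xF0 = 11110000 → 4-byte char #7 = F0 A7 90 8C.
Leading byte 0xF0 = 11110000 matches 11110xxx → 4-byte sequence.
Byte 1: 0xF0 = 11110000, payload 000 (3 bits).
Byte 2: 0xA7 = 10100111 (10xxxxxx ✓), payload 100111.
Byte 3: 0x90 = 10010000 (10xxxxxx ✓), payload 010000.
Byte 4: 0x8C = 10001100 (10xxxxxx ✓), payload 001100.
Concatenate: 000100111010000001100 = 0x2740C (21 bits → U+2740C).

U+2740C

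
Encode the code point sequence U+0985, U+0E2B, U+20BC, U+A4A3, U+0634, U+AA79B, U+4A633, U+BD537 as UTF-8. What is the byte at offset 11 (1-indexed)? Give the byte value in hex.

0x92

1-indexed offset 11 is 0-indexed offset 10.
U+0985 → 3-byte form E0 A6 85 at offsets 0–2.
U+0E2B → 3-byte form E0 B8 AB at offsets 3–5.
U+20BC → 3-byte form E2 82 BC at offsets 6–8.
U+A4A3 → 3-byte form EA 92 A3 at offsets 9–11.
Offset 10 falls in char 4's range; it's byte 2 of EA 92 A3 = 0x92.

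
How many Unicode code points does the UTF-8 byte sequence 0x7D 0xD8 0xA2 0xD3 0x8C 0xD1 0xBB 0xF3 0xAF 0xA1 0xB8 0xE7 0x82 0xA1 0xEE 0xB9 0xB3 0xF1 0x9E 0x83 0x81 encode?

Byte at offset 0: 0x7D = 01111101 → 1-byte char (#1). Advance 1.
Byte at offset 1: 0xD8 = 11011000 → 2-byte char (#2). Advance 2.
Byte at offset 3: 0xD3 = 11010011 → 2-byte char (#3). Advance 2.
Byte at offset 5: 0xD1 = 11010001 → 2-byte char (#4). Advance 2.
Byte at offset 7: 0xF3 = 11110011 → 4-byte char (#5). Advance 4.
Byte at offset 11: 0xE7 = 11100111 → 3-byte char (#6). Advance 3.
Byte at offset 14: 0xEE = 11101110 → 3-byte char (#7). Advance 3.
Byte at offset 17: 0xF1 = 11110001 → 4-byte char (#8). Advance 4.
Reached end at offset 21 after 8 code points.

8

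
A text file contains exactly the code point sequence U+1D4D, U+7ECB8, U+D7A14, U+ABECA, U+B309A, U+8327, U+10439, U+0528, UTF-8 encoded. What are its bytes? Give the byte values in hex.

E1 B5 8D F1 BE B2 B8 F3 97 A8 94 F2 AB BB 8A F2 B3 82 9A E8 8C A7 F0 90 90 B9 D4 A8

U+1D4D: 3-byte form → E1 B5 8D.
U+7ECB8: 4-byte form → F1 BE B2 B8.
U+D7A14: 4-byte form → F3 97 A8 94.
U+ABECA: 4-byte form → F2 AB BB 8A.
U+B309A: 4-byte form → F2 B3 82 9A.
U+8327: 3-byte form → E8 8C A7.
U+10439: 4-byte form → F0 90 90 B9.
U+0528: 2-byte form → D4 A8.
Concatenated (28 bytes): E1 B5 8D F1 BE B2 B8 F3 97 A8 94 F2 AB BB 8A F2 B3 82 9A E8 8C A7 F0 90 90 B9 D4 A8.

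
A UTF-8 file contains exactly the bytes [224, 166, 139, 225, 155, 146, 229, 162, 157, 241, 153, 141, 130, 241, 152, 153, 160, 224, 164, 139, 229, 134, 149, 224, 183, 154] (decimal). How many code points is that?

Byte at offset 0: 0xE0 = 11100000 → 3-byte char (#1). Advance 3.
Byte at offset 3: 0xE1 = 11100001 → 3-byte char (#2). Advance 3.
Byte at offset 6: 0xE5 = 11100101 → 3-byte char (#3). Advance 3.
Byte at offset 9: 0xF1 = 11110001 → 4-byte char (#4). Advance 4.
Byte at offset 13: 0xF1 = 11110001 → 4-byte char (#5). Advance 4.
Byte at offset 17: 0xE0 = 11100000 → 3-byte char (#6). Advance 3.
Byte at offset 20: 0xE5 = 11100101 → 3-byte char (#7). Advance 3.
Byte at offset 23: 0xE0 = 11100000 → 3-byte char (#8). Advance 3.
Reached end at offset 26 after 8 code points.

8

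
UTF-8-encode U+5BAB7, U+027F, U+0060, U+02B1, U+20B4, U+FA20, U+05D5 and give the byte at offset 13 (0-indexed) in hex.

0xA8

U+5BAB7 → 4-byte form F1 9B AA B7 at offsets 0–3.
U+027F → 2-byte form C9 BF at offsets 4–5.
U+0060 → 1-byte form 60 at offsets 6–6.
U+02B1 → 2-byte form CA B1 at offsets 7–8.
U+20B4 → 3-byte form E2 82 B4 at offsets 9–11.
U+FA20 → 3-byte form EF A8 A0 at offsets 12–14.
Offset 13 falls in char 6's range; it's byte 2 of EF A8 A0 = 0xA8.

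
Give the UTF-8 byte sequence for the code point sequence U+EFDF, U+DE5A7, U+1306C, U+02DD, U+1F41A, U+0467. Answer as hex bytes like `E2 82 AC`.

U+EFDF: 3-byte form → EE BF 9F.
U+DE5A7: 4-byte form → F3 9E 96 A7.
U+1306C: 4-byte form → F0 93 81 AC.
U+02DD: 2-byte form → CB 9D.
U+1F41A: 4-byte form → F0 9F 90 9A.
U+0467: 2-byte form → D1 A7.
Concatenated (19 bytes): EE BF 9F F3 9E 96 A7 F0 93 81 AC CB 9D F0 9F 90 9A D1 A7.

EE BF 9F F3 9E 96 A7 F0 93 81 AC CB 9D F0 9F 90 9A D1 A7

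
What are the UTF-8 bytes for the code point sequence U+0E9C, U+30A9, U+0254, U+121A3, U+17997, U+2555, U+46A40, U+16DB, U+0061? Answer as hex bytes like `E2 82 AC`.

E0 BA 9C E3 82 A9 C9 94 F0 92 86 A3 F0 97 A6 97 E2 95 95 F1 86 A9 80 E1 9B 9B 61

U+0E9C: 3-byte form → E0 BA 9C.
U+30A9: 3-byte form → E3 82 A9.
U+0254: 2-byte form → C9 94.
U+121A3: 4-byte form → F0 92 86 A3.
U+17997: 4-byte form → F0 97 A6 97.
U+2555: 3-byte form → E2 95 95.
U+46A40: 4-byte form → F1 86 A9 80.
U+16DB: 3-byte form → E1 9B 9B.
U+0061: 1-byte form → 61.
Concatenated (27 bytes): E0 BA 9C E3 82 A9 C9 94 F0 92 86 A3 F0 97 A6 97 E2 95 95 F1 86 A9 80 E1 9B 9B 61.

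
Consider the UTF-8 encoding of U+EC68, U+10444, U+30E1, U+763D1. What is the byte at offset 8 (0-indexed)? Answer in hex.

0x83

U+EC68 → 3-byte form EE B1 A8 at offsets 0–2.
U+10444 → 4-byte form F0 90 91 84 at offsets 3–6.
U+30E1 → 3-byte form E3 83 A1 at offsets 7–9.
Offset 8 falls in char 3's range; it's byte 2 of E3 83 A1 = 0x83.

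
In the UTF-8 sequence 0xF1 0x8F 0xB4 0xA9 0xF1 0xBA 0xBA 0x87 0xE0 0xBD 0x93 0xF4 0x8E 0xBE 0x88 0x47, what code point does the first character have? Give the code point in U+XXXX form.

Offset 0: leading byte 0xF1 = 11110001 → 4-byte char #1 = F1 8F B4 A9.
Leading byte 0xF1 = 11110001 matches 11110xxx → 4-byte sequence.
Byte 1: 0xF1 = 11110001, payload 001 (3 bits).
Byte 2: 0x8F = 10001111 (10xxxxxx ✓), payload 001111.
Byte 3: 0xB4 = 10110100 (10xxxxxx ✓), payload 110100.
Byte 4: 0xA9 = 10101001 (10xxxxxx ✓), payload 101001.
Concatenate: 001001111110100101001 = 0x4FD29 (21 bits → U+4FD29).

U+4FD29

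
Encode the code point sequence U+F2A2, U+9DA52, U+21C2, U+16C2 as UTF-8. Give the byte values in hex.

U+F2A2: 3-byte form → EF 8A A2.
U+9DA52: 4-byte form → F2 9D A9 92.
U+21C2: 3-byte form → E2 87 82.
U+16C2: 3-byte form → E1 9B 82.
Concatenated (13 bytes): EF 8A A2 F2 9D A9 92 E2 87 82 E1 9B 82.

EF 8A A2 F2 9D A9 92 E2 87 82 E1 9B 82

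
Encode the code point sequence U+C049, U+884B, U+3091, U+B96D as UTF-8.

EC 81 89 E8 A1 8B E3 82 91 EB A5 AD

U+C049: 3-byte form → EC 81 89.
U+884B: 3-byte form → E8 A1 8B.
U+3091: 3-byte form → E3 82 91.
U+B96D: 3-byte form → EB A5 AD.
Concatenated (12 bytes): EC 81 89 E8 A1 8B E3 82 91 EB A5 AD.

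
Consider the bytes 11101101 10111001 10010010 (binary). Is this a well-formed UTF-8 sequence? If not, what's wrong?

Structurally a 3-byte sequence; payload = 0xDE52.
But 0xDE52 is in U+D800–U+DFFF, the surrogate range. Surrogates are not Unicode scalar values and are forbidden in UTF-8.

invalid (encodes a surrogate (U+D800–U+DFFF))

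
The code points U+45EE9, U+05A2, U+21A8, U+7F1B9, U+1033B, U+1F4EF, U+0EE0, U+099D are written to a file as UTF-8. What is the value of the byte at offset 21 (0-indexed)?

U+45EE9 → 4-byte form F1 85 BB A9 at offsets 0–3.
U+05A2 → 2-byte form D6 A2 at offsets 4–5.
U+21A8 → 3-byte form E2 86 A8 at offsets 6–8.
U+7F1B9 → 4-byte form F1 BF 86 B9 at offsets 9–12.
U+1033B → 4-byte form F0 90 8C BB at offsets 13–16.
U+1F4EF → 4-byte form F0 9F 93 AF at offsets 17–20.
U+0EE0 → 3-byte form E0 BB A0 at offsets 21–23.
Offset 21 falls in char 7's range; it's byte 1 of E0 BB A0 = 0xE0.

0xE0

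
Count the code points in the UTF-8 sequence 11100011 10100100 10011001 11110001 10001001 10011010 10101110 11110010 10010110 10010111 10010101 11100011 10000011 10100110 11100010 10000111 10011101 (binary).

Byte at offset 0: 0xE3 = 11100011 → 3-byte char (#1). Advance 3.
Byte at offset 3: 0xF1 = 11110001 → 4-byte char (#2). Advance 4.
Byte at offset 7: 0xF2 = 11110010 → 4-byte char (#3). Advance 4.
Byte at offset 11: 0xE3 = 11100011 → 3-byte char (#4). Advance 3.
Byte at offset 14: 0xE2 = 11100010 → 3-byte char (#5). Advance 3.
Reached end at offset 17 after 5 code points.

5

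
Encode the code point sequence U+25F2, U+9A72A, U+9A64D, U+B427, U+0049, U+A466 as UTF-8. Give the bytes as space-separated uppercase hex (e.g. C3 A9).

U+25F2: 3-byte form → E2 97 B2.
U+9A72A: 4-byte form → F2 9A 9C AA.
U+9A64D: 4-byte form → F2 9A 99 8D.
U+B427: 3-byte form → EB 90 A7.
U+0049: 1-byte form → 49.
U+A466: 3-byte form → EA 91 A6.
Concatenated (18 bytes): E2 97 B2 F2 9A 9C AA F2 9A 99 8D EB 90 A7 49 EA 91 A6.

E2 97 B2 F2 9A 9C AA F2 9A 99 8D EB 90 A7 49 EA 91 A6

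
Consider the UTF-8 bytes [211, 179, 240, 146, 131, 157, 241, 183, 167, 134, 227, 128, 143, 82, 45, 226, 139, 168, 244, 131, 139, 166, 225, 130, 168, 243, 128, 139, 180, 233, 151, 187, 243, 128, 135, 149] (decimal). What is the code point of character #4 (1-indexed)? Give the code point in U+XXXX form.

U+300F

Offset 0: leading byte 0xD3 = 11010011 → 2-byte char #1 = D3 B3.
Offset 2: leading byte 0xF0 = 11110000 → 4-byte char #2 = F0 92 83 9D.
Offset 6: leading byte 0xF1 = 11110001 → 4-byte char #3 = F1 B7 A7 86.
Offset 10: leading byte 0xE3 = 11100011 → 3-byte char #4 = E3 80 8F.
Leading byte 0xE3 = 11100011 matches 1110xxxx → 3-byte sequence.
Byte 1: 0xE3 = 11100011, payload 0011 (4 bits).
Byte 2: 0x80 = 10000000 (10xxxxxx ✓), payload 000000.
Byte 3: 0x8F = 10001111 (10xxxxxx ✓), payload 001111.
Concatenate: 0011000000001111 = 0x300F (16 bits → U+300F).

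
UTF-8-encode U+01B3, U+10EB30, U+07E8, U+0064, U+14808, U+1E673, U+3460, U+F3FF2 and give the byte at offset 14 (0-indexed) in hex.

0x9E

U+01B3 → 2-byte form C6 B3 at offsets 0–1.
U+10EB30 → 4-byte form F4 8E AC B0 at offsets 2–5.
U+07E8 → 2-byte form DF A8 at offsets 6–7.
U+0064 → 1-byte form 64 at offsets 8–8.
U+14808 → 4-byte form F0 94 A0 88 at offsets 9–12.
U+1E673 → 4-byte form F0 9E 99 B3 at offsets 13–16.
Offset 14 falls in char 6's range; it's byte 2 of F0 9E 99 B3 = 0x9E.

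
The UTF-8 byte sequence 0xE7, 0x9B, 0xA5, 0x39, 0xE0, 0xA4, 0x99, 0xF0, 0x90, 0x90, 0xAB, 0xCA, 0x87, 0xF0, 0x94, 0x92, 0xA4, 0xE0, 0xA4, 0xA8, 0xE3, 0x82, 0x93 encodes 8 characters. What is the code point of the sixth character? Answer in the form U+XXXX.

U+144A4

Offset 0: leading byte 0xE7 = 11100111 → 3-byte char #1 = E7 9B A5.
Offset 3: leading byte 0x39 = 00111001 → 1-byte char #2 = 39.
Offset 4: leading byte 0xE0 = 11100000 → 3-byte char #3 = E0 A4 99.
Offset 7: leading byte 0xF0 = 11110000 → 4-byte char #4 = F0 90 90 AB.
Offset 11: leading byte 0xCA = 11001010 → 2-byte char #5 = CA 87.
Offset 13: leading byte 0xF0 = 11110000 → 4-byte char #6 = F0 94 92 A4.
Leading byte 0xF0 = 11110000 matches 11110xxx → 4-byte sequence.
Byte 1: 0xF0 = 11110000, payload 000 (3 bits).
Byte 2: 0x94 = 10010100 (10xxxxxx ✓), payload 010100.
Byte 3: 0x92 = 10010010 (10xxxxxx ✓), payload 010010.
Byte 4: 0xA4 = 10100100 (10xxxxxx ✓), payload 100100.
Concatenate: 000010100010010100100 = 0x144A4 (21 bits → U+144A4).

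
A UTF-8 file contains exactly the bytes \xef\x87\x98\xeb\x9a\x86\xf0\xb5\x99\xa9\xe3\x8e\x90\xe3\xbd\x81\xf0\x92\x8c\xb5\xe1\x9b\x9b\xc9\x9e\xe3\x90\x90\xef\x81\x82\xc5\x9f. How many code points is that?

Byte at offset 0: 0xEF = 11101111 → 3-byte char (#1). Advance 3.
Byte at offset 3: 0xEB = 11101011 → 3-byte char (#2). Advance 3.
Byte at offset 6: 0xF0 = 11110000 → 4-byte char (#3). Advance 4.
Byte at offset 10: 0xE3 = 11100011 → 3-byte char (#4). Advance 3.
Byte at offset 13: 0xE3 = 11100011 → 3-byte char (#5). Advance 3.
Byte at offset 16: 0xF0 = 11110000 → 4-byte char (#6). Advance 4.
Byte at offset 20: 0xE1 = 11100001 → 3-byte char (#7). Advance 3.
Byte at offset 23: 0xC9 = 11001001 → 2-byte char (#8). Advance 2.
Byte at offset 25: 0xE3 = 11100011 → 3-byte char (#9). Advance 3.
Byte at offset 28: 0xEF = 11101111 → 3-byte char (#10). Advance 3.
Byte at offset 31: 0xC5 = 11000101 → 2-byte char (#11). Advance 2.
Reached end at offset 33 after 11 code points.

11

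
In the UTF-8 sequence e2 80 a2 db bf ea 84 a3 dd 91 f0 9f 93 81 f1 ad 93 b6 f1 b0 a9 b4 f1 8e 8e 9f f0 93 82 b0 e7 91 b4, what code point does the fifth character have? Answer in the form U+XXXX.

Offset 0: leading byte 0xE2 = 11100010 → 3-byte char #1 = E2 80 A2.
Offset 3: leading byte 0xDB = 11011011 → 2-byte char #2 = DB BF.
Offset 5: leading byte 0xEA = 11101010 → 3-byte char #3 = EA 84 A3.
Offset 8: leading byte 0xDD = 11011101 → 2-byte char #4 = DD 91.
Offset 10: leading byte 0xF0 = 11110000 → 4-byte char #5 = F0 9F 93 81.
Leading byte 0xF0 = 11110000 matches 11110xxx → 4-byte sequence.
Byte 1: 0xF0 = 11110000, payload 000 (3 bits).
Byte 2: 0x9F = 10011111 (10xxxxxx ✓), payload 011111.
Byte 3: 0x93 = 10010011 (10xxxxxx ✓), payload 010011.
Byte 4: 0x81 = 10000001 (10xxxxxx ✓), payload 000001.
Concatenate: 000011111010011000001 = 0x1F4C1 (21 bits → U+1F4C1).

U+1F4C1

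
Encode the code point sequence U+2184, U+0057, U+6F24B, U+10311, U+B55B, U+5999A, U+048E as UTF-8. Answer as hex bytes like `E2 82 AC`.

U+2184: 3-byte form → E2 86 84.
U+0057: 1-byte form → 57.
U+6F24B: 4-byte form → F1 AF 89 8B.
U+10311: 4-byte form → F0 90 8C 91.
U+B55B: 3-byte form → EB 95 9B.
U+5999A: 4-byte form → F1 99 A6 9A.
U+048E: 2-byte form → D2 8E.
Concatenated (21 bytes): E2 86 84 57 F1 AF 89 8B F0 90 8C 91 EB 95 9B F1 99 A6 9A D2 8E.

E2 86 84 57 F1 AF 89 8B F0 90 8C 91 EB 95 9B F1 99 A6 9A D2 8E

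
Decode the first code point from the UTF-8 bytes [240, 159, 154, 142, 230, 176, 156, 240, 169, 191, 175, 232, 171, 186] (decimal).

U+1F68E

Offset 0: leading byte 0xF0 = 11110000 → 4-byte char #1 = F0 9F 9A 8E.
Leading byte 0xF0 = 11110000 matches 11110xxx → 4-byte sequence.
Byte 1: 0xF0 = 11110000, payload 000 (3 bits).
Byte 2: 0x9F = 10011111 (10xxxxxx ✓), payload 011111.
Byte 3: 0x9A = 10011010 (10xxxxxx ✓), payload 011010.
Byte 4: 0x8E = 10001110 (10xxxxxx ✓), payload 001110.
Concatenate: 000011111011010001110 = 0x1F68E (21 bits → U+1F68E).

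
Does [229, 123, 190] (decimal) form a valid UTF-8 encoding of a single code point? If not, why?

Leading byte 0xE5 = 11100101 → 3-byte form.
Byte 2 is 0x7B = 01111011, which is not 10xxxxxx — expected a continuation byte.

invalid (non-continuation byte where continuation expected)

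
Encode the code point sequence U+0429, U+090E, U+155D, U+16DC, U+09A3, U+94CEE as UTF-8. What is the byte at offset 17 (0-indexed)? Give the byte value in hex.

0xAE

U+0429 → 2-byte form D0 A9 at offsets 0–1.
U+090E → 3-byte form E0 A4 8E at offsets 2–4.
U+155D → 3-byte form E1 95 9D at offsets 5–7.
U+16DC → 3-byte form E1 9B 9C at offsets 8–10.
U+09A3 → 3-byte form E0 A6 A3 at offsets 11–13.
U+94CEE → 4-byte form F2 94 B3 AE at offsets 14–17.
Offset 17 falls in char 6's range; it's byte 4 of F2 94 B3 AE = 0xAE.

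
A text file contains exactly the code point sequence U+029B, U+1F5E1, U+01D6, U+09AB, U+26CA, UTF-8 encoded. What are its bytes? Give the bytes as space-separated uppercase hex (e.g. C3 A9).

CA 9B F0 9F 97 A1 C7 96 E0 A6 AB E2 9B 8A

U+029B: 2-byte form → CA 9B.
U+1F5E1: 4-byte form → F0 9F 97 A1.
U+01D6: 2-byte form → C7 96.
U+09AB: 3-byte form → E0 A6 AB.
U+26CA: 3-byte form → E2 9B 8A.
Concatenated (14 bytes): CA 9B F0 9F 97 A1 C7 96 E0 A6 AB E2 9B 8A.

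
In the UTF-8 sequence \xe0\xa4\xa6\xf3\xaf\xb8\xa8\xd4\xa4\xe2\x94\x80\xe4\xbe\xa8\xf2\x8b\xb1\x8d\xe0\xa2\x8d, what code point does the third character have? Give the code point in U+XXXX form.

U+0524

Offset 0: leading byte 0xE0 = 11100000 → 3-byte char #1 = E0 A4 A6.
Offset 3: leading byte 0xF3 = 11110011 → 4-byte char #2 = F3 AF B8 A8.
Offset 7: leading byte 0xD4 = 11010100 → 2-byte char #3 = D4 A4.
Leading byte 0xD4 = 11010100 matches 110xxxxx → 2-byte sequence.
Byte 1: 0xD4 = 11010100, payload 10100 (5 bits).
Byte 2: 0xA4 = 10100100 (10xxxxxx ✓), payload 100100.
Concatenate: 10100100100 = 0x524 (11 bits → U+0524).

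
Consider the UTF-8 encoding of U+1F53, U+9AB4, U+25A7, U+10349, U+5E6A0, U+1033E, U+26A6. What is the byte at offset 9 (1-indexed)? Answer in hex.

0xA7

1-indexed offset 9 is 0-indexed offset 8.
U+1F53 → 3-byte form E1 BD 93 at offsets 0–2.
U+9AB4 → 3-byte form E9 AA B4 at offsets 3–5.
U+25A7 → 3-byte form E2 96 A7 at offsets 6–8.
Offset 8 falls in char 3's range; it's byte 3 of E2 96 A7 = 0xA7.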